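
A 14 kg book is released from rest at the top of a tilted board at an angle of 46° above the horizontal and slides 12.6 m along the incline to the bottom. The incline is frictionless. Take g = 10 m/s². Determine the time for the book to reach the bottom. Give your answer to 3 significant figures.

1.87 s

The weight component along the incline is mg sin 46° = 100.708 N and the normal force is N = mg cos 46° = 97.252 N.
With no friction, a = g sin 46° = 7.1934 m/s².
Starting from rest, L = ½at², so t = √(2L/a) = √(2 × 12.6 / 7.1934) = 1.8717 s.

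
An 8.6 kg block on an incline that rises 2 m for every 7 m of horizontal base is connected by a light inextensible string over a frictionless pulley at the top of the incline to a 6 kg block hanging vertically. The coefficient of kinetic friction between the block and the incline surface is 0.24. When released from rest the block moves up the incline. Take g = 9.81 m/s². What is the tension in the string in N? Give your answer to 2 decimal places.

52.20 N

For the block on the incline: the weight component along the slope is m₁g sin 15.95° = 8.6 × 9.81 × 0.2747 = 23.175 N and the normal force is N = m₁g cos 15.95° = 81.120 N.
Kinetic friction opposes the block's motion up the incline: f = μN = 0.24 × 81.120 = 19.469 N acting down the slope.
Newton's second law for the block (up-slope positive): T − 23.175 − 19.469 = 8.6 a. For the hanging block (downward positive): 6 × 9.81 − T = 6 a.
Adding the two equations eliminates T: 16.216 = 14.6 a, so a = 1.1107 m/s².
Then from the hanging block's equation, T = 6 × (9.81 − 1.1107) = 52.196 N.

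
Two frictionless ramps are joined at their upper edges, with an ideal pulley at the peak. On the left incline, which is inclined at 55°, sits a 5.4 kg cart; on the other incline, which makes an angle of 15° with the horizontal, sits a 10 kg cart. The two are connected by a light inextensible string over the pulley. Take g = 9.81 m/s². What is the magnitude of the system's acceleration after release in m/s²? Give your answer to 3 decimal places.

Resolve each weight along its own incline: the 5.4 kg mass has component 5.4 × 9.81 × sin 55° = 43.394 N down its slope, and the 10 kg mass has 10 × 9.81 × sin 15° = 25.390 N down its slope.
The 5.4 kg side's 43.394 N exceeds the other side's 25.390 N, so that mass slides down and the 10 kg mass slides up. Taking that direction as positive, Newton's second law for the whole system gives 43.394 − 25.390 = (5.4 + 10) a, so a = 18.004 / 15.4 = 1.1691 m/s².

1.169 m/s²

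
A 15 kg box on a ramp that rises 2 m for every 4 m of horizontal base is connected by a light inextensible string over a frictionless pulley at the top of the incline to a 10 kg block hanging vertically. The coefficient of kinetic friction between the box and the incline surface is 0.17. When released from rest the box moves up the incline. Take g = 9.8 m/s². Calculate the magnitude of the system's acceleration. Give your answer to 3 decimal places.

For the box on the incline: the weight component along the slope is m₁g sin 26.57° = 15 × 9.8 × 0.4472 = 65.738 N and the normal force is N = m₁g cos 26.57° = 131.481 N.
Kinetic friction opposes the box's motion up the incline: f = μN = 0.17 × 131.481 = 22.352 N acting down the slope.
Newton's second law for the box (up-slope positive): T − 65.738 − 22.352 = 15 a. For the hanging block (downward positive): 10 × 9.8 − T = 10 a.
Adding the two equations eliminates T: 9.910 = 25 a, so a = 0.3964 m/s².

0.396 m/s²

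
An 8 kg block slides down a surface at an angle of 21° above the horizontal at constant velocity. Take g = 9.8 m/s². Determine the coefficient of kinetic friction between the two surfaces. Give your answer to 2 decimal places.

At constant velocity the net force along the incline is zero: mg sin 21° = μ mg cos 21°.
So μ = tan 21° = 0.3584 / 0.9336 = 0.3839.

0.38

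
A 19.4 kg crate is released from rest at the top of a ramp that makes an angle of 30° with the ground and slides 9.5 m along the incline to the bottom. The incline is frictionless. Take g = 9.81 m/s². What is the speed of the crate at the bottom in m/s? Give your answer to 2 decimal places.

The weight component along the incline is mg sin 30° = 95.157 N and the normal force is N = mg cos 30° = 164.817 N.
With no friction, a = g sin 30° = 4.9050 m/s².
Starting from rest over a distance of 9.5 m, v² = 2aL = 2 × 4.9050 × 9.5 = 93.1950, so v = 9.6538 m/s.

9.65 m/s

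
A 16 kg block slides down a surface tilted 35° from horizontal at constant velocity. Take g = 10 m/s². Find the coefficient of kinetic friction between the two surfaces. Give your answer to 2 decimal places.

0.70

At constant velocity the net force along the incline is zero: mg sin 35° = μ mg cos 35°.
So μ = tan 35° = 0.5736 / 0.8192 = 0.7002.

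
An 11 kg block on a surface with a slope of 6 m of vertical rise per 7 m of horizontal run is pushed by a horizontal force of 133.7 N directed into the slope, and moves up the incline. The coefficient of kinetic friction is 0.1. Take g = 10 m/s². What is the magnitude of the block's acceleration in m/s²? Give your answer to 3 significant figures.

The horizontal push has components F cos 40.60° = 133.7 × 0.7593 = 101.518 N up the incline and F sin 40.60° = 133.7 × 0.6508 = 87.012 N pressing into the surface.
The normal force is therefore N = mg cos 40.60° + F sin 40.60° = 83.523 + 87.012 = 170.535 N, and kinetic friction down the slope is μN = 0.1 × 170.535 = 17.053 N.
Along the incline: F cos 40.60° − mg sin 40.60° − μN = ma, so 101.518 − 71.588 − 17.053 = 11 a, giving a = 1.1706 m/s².

1.17 m/s²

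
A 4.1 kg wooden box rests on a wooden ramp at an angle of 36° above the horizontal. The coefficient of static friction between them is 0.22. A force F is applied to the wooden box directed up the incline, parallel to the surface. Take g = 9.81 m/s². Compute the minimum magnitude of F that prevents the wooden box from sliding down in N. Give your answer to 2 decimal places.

The normal force is N = mg cos 36° = 32.539 N. With F at its minimum the wooden box is on the verge of sliding down, so static friction is at its maximum μ_s N = 0.22 × 32.539 = 7.159 N and acts up the slope.
Equilibrium along the incline: F + μ_s N = mg sin 36°, so F = 23.641 − 7.159 = 16.482 N.

16.48 N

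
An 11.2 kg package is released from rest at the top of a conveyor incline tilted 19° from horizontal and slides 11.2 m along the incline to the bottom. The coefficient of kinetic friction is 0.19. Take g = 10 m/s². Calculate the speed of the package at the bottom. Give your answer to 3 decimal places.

The weight component along the incline is mg sin 19° = 36.464 N and the normal force is N = mg cos 19° = 105.898 N.
Friction up the slope is f = μN = 0.19 × 105.898 = 20.121 N, so the net downslope force is 36.464 − 20.121 = 16.343 N and a = 16.343 / 11.2 = 1.4592 m/s².
Starting from rest over a distance of 11.2 m, v² = 2aL = 2 × 1.4592 × 11.2 = 32.6861, so v = 5.7172 m/s.

5.717 m/s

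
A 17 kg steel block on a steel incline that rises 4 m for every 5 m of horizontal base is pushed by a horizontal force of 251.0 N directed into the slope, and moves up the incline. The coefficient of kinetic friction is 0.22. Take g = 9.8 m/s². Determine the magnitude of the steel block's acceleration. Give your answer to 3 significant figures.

1.69 m/s²

The horizontal push has components F cos 38.66° = 251.0 × 0.7809 = 196.006 N up the incline and F sin 38.66° = 251.0 × 0.6247 = 156.800 N pressing into the surface.
The normal force is therefore N = mg cos 38.66° + F sin 38.66° = 130.098 + 156.800 = 286.898 N, and kinetic friction down the slope is μN = 0.22 × 286.898 = 63.118 N.
Along the incline: F cos 38.66° − mg sin 38.66° − μN = ma, so 196.006 − 104.075 − 63.118 = 17 a, giving a = 1.6949 m/s².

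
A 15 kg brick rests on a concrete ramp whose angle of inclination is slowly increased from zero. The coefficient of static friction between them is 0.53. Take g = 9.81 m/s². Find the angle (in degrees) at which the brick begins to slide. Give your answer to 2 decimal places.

At the threshold of sliding, static friction is at its maximum μ_s N and exactly balances the weight component along the incline: mg sin θ = μ_s mg cos θ.
Hence tan θ = μ_s = 0.53, so θ = arctan(0.53) = 27.9236°.

27.92°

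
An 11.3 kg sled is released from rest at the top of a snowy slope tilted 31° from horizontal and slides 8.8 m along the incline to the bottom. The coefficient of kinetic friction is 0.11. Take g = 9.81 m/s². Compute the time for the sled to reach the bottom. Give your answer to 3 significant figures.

2.06 s

The weight component along the incline is mg sin 31° = 57.094 N and the normal force is N = mg cos 31° = 95.020 N.
Friction up the slope is f = μN = 0.11 × 95.020 = 10.452 N, so the net downslope force is 57.094 − 10.452 = 46.642 N and a = 46.642 / 11.3 = 4.1276 m/s².
Starting from rest, L = ½at², so t = √(2L/a) = √(2 × 8.8 / 4.1276) = 2.0649 s.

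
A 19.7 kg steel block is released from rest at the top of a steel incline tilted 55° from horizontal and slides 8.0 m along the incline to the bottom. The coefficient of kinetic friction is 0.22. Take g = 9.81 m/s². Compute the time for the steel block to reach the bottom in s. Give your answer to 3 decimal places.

The weight component along the incline is mg sin 55° = 158.307 N and the normal force is N = mg cos 55° = 110.848 N.
Friction up the slope is f = μN = 0.22 × 110.848 = 24.387 N, so the net downslope force is 158.307 − 24.387 = 133.920 N and a = 133.920 / 19.7 = 6.7980 m/s².
Starting from rest, L = ½at², so t = √(2L/a) = √(2 × 8.0 / 6.7980) = 1.5342 s.

1.534 s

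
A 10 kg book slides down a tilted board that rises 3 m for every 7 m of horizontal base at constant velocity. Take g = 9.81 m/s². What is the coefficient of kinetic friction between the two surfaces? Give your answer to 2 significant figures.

0.43

At constant velocity the net force along the incline is zero: mg sin 23.20° = μ mg cos 23.20°.
So μ = tan 23.20° = 0.3939 / 0.9191 = 0.4286.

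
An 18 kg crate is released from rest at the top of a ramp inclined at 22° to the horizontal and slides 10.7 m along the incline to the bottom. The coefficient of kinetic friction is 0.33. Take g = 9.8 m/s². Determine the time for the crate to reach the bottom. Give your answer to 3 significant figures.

The weight component along the incline is mg sin 22° = 66.081 N and the normal force is N = mg cos 22° = 163.555 N.
Friction up the slope is f = μN = 0.33 × 163.555 = 53.973 N, so the net downslope force is 66.081 − 53.973 = 12.108 N and a = 12.108 / 18 = 0.6727 m/s².
Starting from rest, L = ½at², so t = √(2L/a) = √(2 × 10.7 / 0.6727) = 5.6402 s.

5.64 s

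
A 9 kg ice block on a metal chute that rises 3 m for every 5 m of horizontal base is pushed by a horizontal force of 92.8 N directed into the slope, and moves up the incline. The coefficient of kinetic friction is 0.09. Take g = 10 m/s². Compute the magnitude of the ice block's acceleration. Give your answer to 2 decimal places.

2.45 m/s²

The horizontal push has components F cos 30.96° = 92.8 × 0.8575 = 79.576 N up the incline and F sin 30.96° = 92.8 × 0.5145 = 47.746 N pressing into the surface.
The normal force is therefore N = mg cos 30.96° + F sin 30.96° = 77.175 + 47.746 = 124.921 N, and kinetic friction down the slope is μN = 0.09 × 124.921 = 11.243 N.
Along the incline: F cos 30.96° − mg sin 30.96° − μN = ma, so 79.576 − 46.305 − 11.243 = 9 a, giving a = 2.4476 m/s².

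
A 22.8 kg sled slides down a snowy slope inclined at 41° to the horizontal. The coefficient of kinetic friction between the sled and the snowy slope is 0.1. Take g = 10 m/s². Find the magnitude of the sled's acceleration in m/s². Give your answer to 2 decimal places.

5.81 m/s²

Resolving the weight along the incline: the component pulling the sled down the slope is mg sin 41° = 22.8 × 10 × 0.6561 = 149.591 N, and the normal force is N = mg cos 41° = 22.8 × 10 × 0.7547 = 172.072 N.
Kinetic friction acts up the slope with magnitude f = μN = 0.1 × 172.072 = 17.207 N.
Net force along the incline is 149.591 − 17.207 = 132.384 N, so a = 132.384 / 22.8 = 5.8063 m/s².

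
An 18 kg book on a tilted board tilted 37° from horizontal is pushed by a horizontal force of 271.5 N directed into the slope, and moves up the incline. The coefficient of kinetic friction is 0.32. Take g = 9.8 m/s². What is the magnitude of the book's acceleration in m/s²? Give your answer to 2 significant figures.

0.74 m/s²

The horizontal push has components F cos 37° = 271.5 × 0.7986 = 216.820 N up the incline and F sin 37° = 271.5 × 0.6018 = 163.389 N pressing into the surface.
The normal force is therefore N = mg cos 37° + F sin 37° = 140.873 + 163.389 = 304.262 N, and kinetic friction down the slope is μN = 0.32 × 304.262 = 97.364 N.
Along the incline: F cos 37° − mg sin 37° − μN = ma, so 216.820 − 106.158 − 97.364 = 18 a, giving a = 0.7388 m/s².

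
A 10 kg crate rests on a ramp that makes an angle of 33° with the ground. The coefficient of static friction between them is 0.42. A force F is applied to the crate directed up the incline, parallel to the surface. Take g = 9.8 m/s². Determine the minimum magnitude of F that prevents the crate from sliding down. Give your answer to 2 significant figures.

19 N

The normal force is N = mg cos 33° = 82.190 N. With F at its minimum the crate is on the verge of sliding down, so static friction is at its maximum μ_s N = 0.42 × 82.190 = 34.520 N and acts up the slope.
Equilibrium along the incline: F + μ_s N = mg sin 33°, so F = 53.375 − 34.520 = 18.855 N.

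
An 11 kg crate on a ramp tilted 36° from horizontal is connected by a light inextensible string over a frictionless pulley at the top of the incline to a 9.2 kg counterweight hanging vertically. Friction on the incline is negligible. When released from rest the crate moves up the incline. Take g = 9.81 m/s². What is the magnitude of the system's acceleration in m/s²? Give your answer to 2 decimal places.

1.33 m/s²

For the crate on the incline: the weight component along the slope is m₁g sin 36° = 11 × 9.81 × 0.5878 = 63.429 N and the normal force is N = m₁g cos 36° = 87.301 N.
Newton's second law for the crate (up-slope positive): T − 63.429 = 11 a. For the hanging counterweight (downward positive): 9.2 × 9.81 − T = 9.2 a.
Adding the two equations eliminates T: 26.823 = 20.2 a, so a = 1.3279 m/s².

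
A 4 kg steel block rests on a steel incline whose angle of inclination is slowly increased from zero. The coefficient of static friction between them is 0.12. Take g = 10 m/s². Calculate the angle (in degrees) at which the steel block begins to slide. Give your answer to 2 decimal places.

6.84°

At the threshold of sliding, static friction is at its maximum μ_s N and exactly balances the weight component along the incline: mg sin θ = μ_s mg cos θ.
Hence tan θ = μ_s = 0.12, so θ = arctan(0.12) = 6.8428°.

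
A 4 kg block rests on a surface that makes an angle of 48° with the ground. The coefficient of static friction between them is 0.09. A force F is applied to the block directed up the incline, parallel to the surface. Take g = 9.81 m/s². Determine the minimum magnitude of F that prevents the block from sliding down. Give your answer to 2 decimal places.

The normal force is N = mg cos 48° = 26.257 N. With F at its minimum the block is on the verge of sliding down, so static friction is at its maximum μ_s N = 0.09 × 26.257 = 2.363 N and acts up the slope.
Equilibrium along the incline: F + μ_s N = mg sin 48°, so F = 29.161 − 2.363 = 26.798 N.

26.80 N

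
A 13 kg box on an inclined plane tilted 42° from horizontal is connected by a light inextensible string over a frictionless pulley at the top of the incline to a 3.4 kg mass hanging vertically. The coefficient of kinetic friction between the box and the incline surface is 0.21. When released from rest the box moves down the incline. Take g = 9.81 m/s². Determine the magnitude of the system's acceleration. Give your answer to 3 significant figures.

For the box on the incline: the weight component along the slope is m₁g sin 42° = 13 × 9.81 × 0.6691 = 85.330 N and the normal force is N = m₁g cos 42° = 94.773 N.
Kinetic friction opposes the box's motion down the incline: f = μN = 0.21 × 94.773 = 19.902 N acting up the slope.
Newton's second law for the box (down-slope positive): 85.330 − 19.902 − T = 13 a. For the hanging mass (upward positive): T − 3.4 × 9.81 = 3.4 a.
Adding the two equations eliminates T: 32.074 = 16.4 a, so a = 1.9557 m/s².

1.96 m/s²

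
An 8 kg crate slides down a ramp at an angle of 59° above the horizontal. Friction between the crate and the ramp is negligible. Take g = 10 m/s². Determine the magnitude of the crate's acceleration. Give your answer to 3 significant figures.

Resolving the weight along the incline: the component pulling the crate down the slope is mg sin 59° = 8 × 10 × 0.8572 = 68.576 N, and the normal force is N = mg cos 59° = 8 × 10 × 0.5150 = 41.200 N.
With no friction the net force along the incline is 68.576 N, so a = g sin 59° = 68.576 / 8 = 8.5720 m/s².

8.57 m/s²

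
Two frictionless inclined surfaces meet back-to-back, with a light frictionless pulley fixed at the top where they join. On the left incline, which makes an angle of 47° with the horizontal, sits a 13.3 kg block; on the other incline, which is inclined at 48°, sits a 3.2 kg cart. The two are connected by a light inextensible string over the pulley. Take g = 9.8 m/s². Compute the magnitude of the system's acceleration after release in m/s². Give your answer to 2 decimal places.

4.36 m/s²

Resolve each weight along its own incline: the 13.3 kg mass has component 13.3 × 9.8 × sin 47° = 95.325 N down its slope, and the 3.2 kg mass has 3.2 × 9.8 × sin 48° = 23.305 N down its slope.
The 13.3 kg side's 95.325 N exceeds the other side's 23.305 N, so that mass slides down and the 3.2 kg mass slides up. Taking that direction as positive, Newton's second law for the whole system gives 95.325 − 23.305 = (13.3 + 3.2) a, so a = 72.020 / 16.5 = 4.3648 m/s².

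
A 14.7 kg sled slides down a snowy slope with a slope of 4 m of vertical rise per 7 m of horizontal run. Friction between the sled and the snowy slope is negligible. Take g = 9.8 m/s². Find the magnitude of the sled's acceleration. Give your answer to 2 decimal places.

Resolving the weight along the incline: the component pulling the sled down the slope is mg sin 29.74° = 14.7 × 9.8 × 0.4961 = 71.468 N, and the normal force is N = mg cos 29.74° = 14.7 × 9.8 × 0.8682 = 125.073 N.
With no friction the net force along the incline is 71.468 N, so a = g sin 29.74° = 71.468 / 14.7 = 4.8618 m/s².

4.86 m/s²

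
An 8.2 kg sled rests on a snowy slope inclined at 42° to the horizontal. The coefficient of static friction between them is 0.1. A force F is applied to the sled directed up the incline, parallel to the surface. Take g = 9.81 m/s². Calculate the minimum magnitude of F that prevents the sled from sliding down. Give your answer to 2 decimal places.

The normal force is N = mg cos 42° = 59.780 N. With F at its minimum the sled is on the verge of sliding down, so static friction is at its maximum μ_s N = 0.1 × 59.780 = 5.978 N and acts up the slope.
Equilibrium along the incline: F + μ_s N = mg sin 42°, so F = 53.826 − 5.978 = 47.848 N.

47.85 N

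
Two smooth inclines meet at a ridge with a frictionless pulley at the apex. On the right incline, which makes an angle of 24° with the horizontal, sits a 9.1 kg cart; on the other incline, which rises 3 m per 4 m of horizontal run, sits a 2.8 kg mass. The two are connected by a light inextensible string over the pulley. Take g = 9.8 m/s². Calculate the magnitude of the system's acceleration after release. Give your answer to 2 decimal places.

1.66 m/s²

Resolve each weight along its own incline: the 9.1 kg mass has component 9.1 × 9.8 × sin 24° = 36.273 N down its slope, and the 2.8 kg mass has 2.8 × 9.8 × sin 36.87° = 16.464 N down its slope.
The 9.1 kg side's 36.273 N exceeds the other side's 16.464 N, so that mass slides down and the 2.8 kg mass slides up. Taking that direction as positive, Newton's second law for the whole system gives 36.273 − 16.464 = (9.1 + 2.8) a, so a = 19.809 / 11.9 = 1.6646 m/s².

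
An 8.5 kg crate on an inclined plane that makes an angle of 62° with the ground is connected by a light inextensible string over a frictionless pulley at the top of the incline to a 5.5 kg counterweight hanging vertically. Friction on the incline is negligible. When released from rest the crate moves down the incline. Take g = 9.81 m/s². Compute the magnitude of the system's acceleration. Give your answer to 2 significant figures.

For the crate on the incline: the weight component along the slope is m₁g sin 62° = 8.5 × 9.81 × 0.8829 = 73.621 N and the normal force is N = m₁g cos 62° = 39.147 N.
Newton's second law for the crate (down-slope positive): 73.621 − T = 8.5 a. For the hanging counterweight (upward positive): T − 5.5 × 9.81 = 5.5 a.
Adding the two equations eliminates T: 19.666 = 14 a, so a = 1.4047 m/s².

1.4 m/s²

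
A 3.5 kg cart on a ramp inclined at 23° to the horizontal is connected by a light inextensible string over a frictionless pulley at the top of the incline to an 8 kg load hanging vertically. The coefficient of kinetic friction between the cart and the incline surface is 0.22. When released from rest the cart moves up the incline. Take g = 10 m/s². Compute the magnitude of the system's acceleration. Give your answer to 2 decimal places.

For the cart on the incline: the weight component along the slope is m₁g sin 23° = 3.5 × 10 × 0.3907 = 13.675 N and the normal force is N = m₁g cos 23° = 32.218 N.
Kinetic friction opposes the cart's motion up the incline: f = μN = 0.22 × 32.218 = 7.088 N acting down the slope.
Newton's second law for the cart (up-slope positive): T − 13.675 − 7.088 = 3.5 a. For the hanging load (downward positive): 8 × 10 − T = 8 a.
Adding the two equations eliminates T: 59.237 = 11.5 a, so a = 5.1510 m/s².

5.15 m/s²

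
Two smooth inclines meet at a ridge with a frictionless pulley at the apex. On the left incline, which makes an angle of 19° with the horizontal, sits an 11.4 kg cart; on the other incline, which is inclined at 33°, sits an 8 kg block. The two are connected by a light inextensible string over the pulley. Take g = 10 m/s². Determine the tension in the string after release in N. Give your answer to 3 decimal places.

40.909 N

Resolve each weight along its own incline: the 11.4 kg mass has component 11.4 × 10 × sin 19° = 37.115 N down its slope, and the 8 kg mass has 8 × 10 × sin 33° = 43.571 N down its slope.
The 8 kg side's 43.571 N exceeds the other side's 37.115 N, so that mass slides down and the 11.4 kg mass slides up. Taking that direction as positive, Newton's second law for the whole system gives 43.571 − 37.115 = (11.4 + 8) a, so a = 6.456 / 19.4 = 0.3328 m/s².
For the 11.4 kg mass (up-slope positive): T − 37.115 = 11.4 × 0.3328, so T = 40.909 N.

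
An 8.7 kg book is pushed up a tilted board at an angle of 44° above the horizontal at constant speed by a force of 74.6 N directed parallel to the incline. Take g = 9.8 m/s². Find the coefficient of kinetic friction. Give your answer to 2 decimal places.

0.25

At constant speed ΣF = 0 along the incline. The applied 74.6 N acts up the slope; the weight component mg sin 44° = 59.227 N and kinetic friction μN both act down the slope.
So 74.6 = 59.227 + μ × 61.331, giving μ = (74.6 − 59.227) / 61.331 = 0.2507.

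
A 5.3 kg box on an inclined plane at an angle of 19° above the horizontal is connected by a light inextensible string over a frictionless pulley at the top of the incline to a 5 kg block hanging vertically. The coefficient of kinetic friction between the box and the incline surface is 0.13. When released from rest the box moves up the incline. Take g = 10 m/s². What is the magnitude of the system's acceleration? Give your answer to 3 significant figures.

For the box on the incline: the weight component along the slope is m₁g sin 19° = 5.3 × 10 × 0.3256 = 17.257 N and the normal force is N = m₁g cos 19° = 50.112 N.
Kinetic friction opposes the box's motion up the incline: f = μN = 0.13 × 50.112 = 6.515 N acting down the slope.
Newton's second law for the box (up-slope positive): T − 17.257 − 6.515 = 5.3 a. For the hanging block (downward positive): 5 × 10 − T = 5 a.
Adding the two equations eliminates T: 26.228 = 10.3 a, so a = 2.5464 m/s².

2.55 m/s²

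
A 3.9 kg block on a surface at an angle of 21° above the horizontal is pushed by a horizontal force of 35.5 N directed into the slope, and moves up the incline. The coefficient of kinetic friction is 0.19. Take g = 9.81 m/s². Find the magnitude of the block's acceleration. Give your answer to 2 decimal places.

The horizontal push has components F cos 21° = 35.5 × 0.9336 = 33.143 N up the incline and F sin 21° = 35.5 × 0.3584 = 12.723 N pressing into the surface.
The normal force is therefore N = mg cos 21° + F sin 21° = 35.719 + 12.723 = 48.442 N, and kinetic friction down the slope is μN = 0.19 × 48.442 = 9.204 N.
Along the incline: F cos 21° − mg sin 21° − μN = ma, so 33.143 − 13.712 − 9.204 = 3.9 a, giving a = 2.6223 m/s².

2.62 m/s²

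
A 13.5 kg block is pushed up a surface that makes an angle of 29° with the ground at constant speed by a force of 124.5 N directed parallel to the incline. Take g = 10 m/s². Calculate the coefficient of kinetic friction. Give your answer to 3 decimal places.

0.500

At constant speed ΣF = 0 along the incline. The applied 124.5 N acts up the slope; the weight component mg sin 29° = 65.449 N and kinetic friction μN both act down the slope.
So 124.5 = 65.449 + μ × 118.074, giving μ = (124.5 − 65.449) / 118.074 = 0.5001.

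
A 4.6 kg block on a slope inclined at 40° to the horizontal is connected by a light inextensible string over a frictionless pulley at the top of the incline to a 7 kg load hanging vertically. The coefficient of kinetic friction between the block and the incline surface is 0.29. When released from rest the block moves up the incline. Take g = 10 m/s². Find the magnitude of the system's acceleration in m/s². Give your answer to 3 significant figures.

For the block on the incline: the weight component along the slope is m₁g sin 40° = 4.6 × 10 × 0.6428 = 29.569 N and the normal force is N = m₁g cos 40° = 35.238 N.
Kinetic friction opposes the block's motion up the incline: f = μN = 0.29 × 35.238 = 10.219 N acting down the slope.
Newton's second law for the block (up-slope positive): T − 29.569 − 10.219 = 4.6 a. For the hanging load (downward positive): 7 × 10 − T = 7 a.
Adding the two equations eliminates T: 30.212 = 11.6 a, so a = 2.6045 m/s².

2.60 m/s²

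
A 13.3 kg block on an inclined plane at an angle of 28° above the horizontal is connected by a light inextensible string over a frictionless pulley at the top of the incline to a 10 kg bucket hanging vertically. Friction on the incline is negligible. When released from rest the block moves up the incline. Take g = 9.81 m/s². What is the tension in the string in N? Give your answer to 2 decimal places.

For the block on the incline: the weight component along the slope is m₁g sin 28° = 13.3 × 9.81 × 0.4695 = 61.257 N and the normal force is N = m₁g cos 28° = 115.201 N.
Newton's second law for the block (up-slope positive): T − 61.257 = 13.3 a. For the hanging bucket (downward positive): 10 × 9.81 − T = 10 a.
Adding the two equations eliminates T: 36.843 = 23.3 a, so a = 1.5812 m/s².
Then from the hanging bucket's equation, T = 10 × (9.81 − 1.5812) = 82.288 N.

82.29 N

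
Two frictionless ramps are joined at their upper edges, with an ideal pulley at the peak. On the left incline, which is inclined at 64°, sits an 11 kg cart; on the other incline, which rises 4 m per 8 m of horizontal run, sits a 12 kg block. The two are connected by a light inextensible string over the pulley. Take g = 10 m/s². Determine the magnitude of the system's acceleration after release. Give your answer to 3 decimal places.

Resolve each weight along its own incline: the 11 kg mass has component 11 × 10 × sin 64° = 98.867 N down its slope, and the 12 kg mass has 12 × 10 × sin 26.57° = 53.666 N down its slope.
The 11 kg side's 98.867 N exceeds the other side's 53.666 N, so that mass slides down and the 12 kg mass slides up. Taking that direction as positive, Newton's second law for the whole system gives 98.867 − 53.666 = (11 + 12) a, so a = 45.201 / 23 = 1.9653 m/s².

1.965 m/s²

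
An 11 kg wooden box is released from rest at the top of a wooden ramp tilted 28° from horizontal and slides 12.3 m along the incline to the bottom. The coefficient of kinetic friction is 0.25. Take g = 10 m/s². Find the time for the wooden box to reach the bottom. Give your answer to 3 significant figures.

The weight component along the incline is mg sin 28° = 51.642 N and the normal force is N = mg cos 28° = 97.124 N.
Friction up the slope is f = μN = 0.25 × 97.124 = 24.281 N, so the net downslope force is 51.642 − 24.281 = 27.361 N and a = 27.361 / 11 = 2.4874 m/s².
Starting from rest, L = ½at², so t = √(2L/a) = √(2 × 12.3 / 2.4874) = 3.1448 s.

3.14 s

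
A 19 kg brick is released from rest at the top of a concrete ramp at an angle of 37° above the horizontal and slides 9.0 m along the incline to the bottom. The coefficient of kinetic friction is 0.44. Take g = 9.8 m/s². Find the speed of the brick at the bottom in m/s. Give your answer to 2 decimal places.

The weight component along the incline is mg sin 37° = 112.058 N and the normal force is N = mg cos 37° = 148.706 N.
Friction up the slope is f = μN = 0.44 × 148.706 = 65.431 N, so the net downslope force is 112.058 − 65.431 = 46.627 N and a = 46.627 / 19 = 2.4541 m/s².
Starting from rest over a distance of 9.0 m, v² = 2aL = 2 × 2.4541 × 9.0 = 44.1738, so v = 6.6463 m/s.

6.65 m/s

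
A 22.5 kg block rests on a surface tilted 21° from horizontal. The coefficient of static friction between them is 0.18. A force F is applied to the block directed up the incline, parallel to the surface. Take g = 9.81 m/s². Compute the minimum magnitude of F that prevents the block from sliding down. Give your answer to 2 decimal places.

The normal force is N = mg cos 21° = 206.065 N. With F at its minimum the block is on the verge of sliding down, so static friction is at its maximum μ_s N = 0.18 × 206.065 = 37.092 N and acts up the slope.
Equilibrium along the incline: F + μ_s N = mg sin 21°, so F = 79.101 − 37.092 = 42.009 N.

42.01 N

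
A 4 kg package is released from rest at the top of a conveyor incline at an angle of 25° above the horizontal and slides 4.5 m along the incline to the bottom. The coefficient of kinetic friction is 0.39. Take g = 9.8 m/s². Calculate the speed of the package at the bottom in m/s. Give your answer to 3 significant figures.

The weight component along the incline is mg sin 25° = 16.567 N and the normal force is N = mg cos 25° = 35.527 N.
Friction up the slope is f = μN = 0.39 × 35.527 = 13.856 N, so the net downslope force is 16.567 − 13.856 = 2.711 N and a = 2.711 / 4 = 0.6777 m/s².
Starting from rest over a distance of 4.5 m, v² = 2aL = 2 × 0.6777 × 4.5 = 6.0993, so v = 2.4697 m/s.

2.47 m/s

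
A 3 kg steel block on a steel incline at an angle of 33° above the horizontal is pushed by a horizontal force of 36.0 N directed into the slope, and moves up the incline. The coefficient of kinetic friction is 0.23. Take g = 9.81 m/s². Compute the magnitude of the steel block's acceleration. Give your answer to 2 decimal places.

1.33 m/s²

The horizontal push has components F cos 33° = 36.0 × 0.8387 = 30.193 N up the incline and F sin 33° = 36.0 × 0.5446 = 19.606 N pressing into the surface.
The normal force is therefore N = mg cos 33° + F sin 33° = 24.683 + 19.606 = 44.289 N, and kinetic friction down the slope is μN = 0.23 × 44.289 = 10.186 N.
Along the incline: F cos 33° − mg sin 33° − μN = ma, so 30.193 − 16.028 − 10.186 = 3 a, giving a = 1.3263 m/s².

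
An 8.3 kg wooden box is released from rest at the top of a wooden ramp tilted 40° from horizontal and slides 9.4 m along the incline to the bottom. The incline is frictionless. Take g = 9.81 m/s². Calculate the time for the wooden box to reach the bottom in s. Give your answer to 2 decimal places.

The weight component along the incline is mg sin 40° = 52.338 N and the normal force is N = mg cos 40° = 62.374 N.
With no friction, a = g sin 40° = 6.3057 m/s².
Starting from rest, L = ½at², so t = √(2L/a) = √(2 × 9.4 / 6.3057) = 1.7267 s.

1.73 s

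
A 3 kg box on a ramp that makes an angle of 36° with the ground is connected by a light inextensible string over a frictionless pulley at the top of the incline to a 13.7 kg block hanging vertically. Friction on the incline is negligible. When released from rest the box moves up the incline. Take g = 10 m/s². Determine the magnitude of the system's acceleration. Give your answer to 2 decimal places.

7.15 m/s²

For the box on the incline: the weight component along the slope is m₁g sin 36° = 3 × 10 × 0.5878 = 17.634 N and the normal force is N = m₁g cos 36° = 24.271 N.
Newton's second law for the box (up-slope positive): T − 17.634 = 3 a. For the hanging block (downward positive): 13.7 × 10 − T = 13.7 a.
Adding the two equations eliminates T: 119.366 = 16.7 a, so a = 7.1477 m/s².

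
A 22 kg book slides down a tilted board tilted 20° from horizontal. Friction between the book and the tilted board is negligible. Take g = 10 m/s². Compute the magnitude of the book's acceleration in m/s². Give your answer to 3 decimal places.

Resolving the weight along the incline: the component pulling the book down the slope is mg sin 20° = 22 × 10 × 0.3420 = 75.240 N, and the normal force is N = mg cos 20° = 22 × 10 × 0.9397 = 206.734 N.
With no friction the net force along the incline is 75.240 N, so a = g sin 20° = 75.240 / 22 = 3.4200 m/s².

3.420 m/s²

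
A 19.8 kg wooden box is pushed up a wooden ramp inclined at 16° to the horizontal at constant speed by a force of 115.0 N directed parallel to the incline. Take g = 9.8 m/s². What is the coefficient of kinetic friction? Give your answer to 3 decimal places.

0.330

At constant speed ΣF = 0 along the incline. The applied 115.0 N acts up the slope; the weight component mg sin 16° = 53.485 N and kinetic friction μN both act down the slope.
So 115.0 = 53.485 + μ × 186.523, giving μ = (115.0 − 53.485) / 186.523 = 0.3298.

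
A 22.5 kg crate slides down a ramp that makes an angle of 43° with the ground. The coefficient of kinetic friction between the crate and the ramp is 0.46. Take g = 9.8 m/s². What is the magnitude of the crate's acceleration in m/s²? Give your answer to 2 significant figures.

Resolving the weight along the incline: the component pulling the crate down the slope is mg sin 43° = 22.5 × 9.8 × 0.6820 = 150.381 N, and the normal force is N = mg cos 43° = 22.5 × 9.8 × 0.7314 = 161.274 N.
Kinetic friction acts up the slope with magnitude f = μN = 0.46 × 161.274 = 74.186 N.
Net force along the incline is 150.381 − 74.186 = 76.195 N, so a = 76.195 / 22.5 = 3.3864 m/s².

3.4 m/s²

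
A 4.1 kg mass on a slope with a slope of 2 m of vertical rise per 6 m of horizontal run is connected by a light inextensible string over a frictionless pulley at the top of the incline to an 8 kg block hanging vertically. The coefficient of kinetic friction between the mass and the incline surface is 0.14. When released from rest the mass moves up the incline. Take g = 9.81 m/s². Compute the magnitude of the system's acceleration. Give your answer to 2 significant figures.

For the mass on the incline: the weight component along the slope is m₁g sin 18.43° = 4.1 × 9.81 × 0.3162 = 12.718 N and the normal force is N = m₁g cos 18.43° = 38.157 N.
Kinetic friction opposes the mass's motion up the incline: f = μN = 0.14 × 38.157 = 5.342 N acting down the slope.
Newton's second law for the mass (up-slope positive): T − 12.718 − 5.342 = 4.1 a. For the hanging block (downward positive): 8 × 9.81 − T = 8 a.
Adding the two equations eliminates T: 60.420 = 12.1 a, so a = 4.9934 m/s².

5.0 m/s²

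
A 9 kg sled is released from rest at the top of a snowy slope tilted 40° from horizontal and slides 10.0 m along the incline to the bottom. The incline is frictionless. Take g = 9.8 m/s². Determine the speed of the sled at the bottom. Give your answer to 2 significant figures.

The weight component along the incline is mg sin 40° = 56.694 N and the normal force is N = mg cos 40° = 67.565 N.
With no friction, a = g sin 40° = 6.2993 m/s².
Starting from rest over a distance of 10.0 m, v² = 2aL = 2 × 6.2993 × 10.0 = 125.9860, so v = 11.2243 m/s.

11 m/s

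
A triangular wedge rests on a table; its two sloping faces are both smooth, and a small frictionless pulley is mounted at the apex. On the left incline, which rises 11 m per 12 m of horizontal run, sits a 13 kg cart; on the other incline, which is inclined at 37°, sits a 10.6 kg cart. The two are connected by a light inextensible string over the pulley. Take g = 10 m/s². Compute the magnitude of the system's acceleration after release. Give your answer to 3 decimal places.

1.019 m/s²

Resolve each weight along its own incline: the 13 kg mass has component 13 × 10 × sin 42.51° = 87.844 N down its slope, and the 10.6 kg mass has 10.6 × 10 × sin 37° = 63.792 N down its slope.
The 13 kg side's 87.844 N exceeds the other side's 63.792 N, so that mass slides down and the 10.6 kg mass slides up. Taking that direction as positive, Newton's second law for the whole system gives 87.844 − 63.792 = (13 + 10.6) a, so a = 24.052 / 23.6 = 1.0192 m/s².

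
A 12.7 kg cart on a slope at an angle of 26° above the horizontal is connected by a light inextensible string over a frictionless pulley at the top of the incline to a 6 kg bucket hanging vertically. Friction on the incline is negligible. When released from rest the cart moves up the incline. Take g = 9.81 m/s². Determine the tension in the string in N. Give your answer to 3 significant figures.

57.5 N

For the cart on the incline: the weight component along the slope is m₁g sin 26° = 12.7 × 9.81 × 0.4384 = 54.619 N and the normal force is N = m₁g cos 26° = 111.978 N.
Newton's second law for the cart (up-slope positive): T − 54.619 = 12.7 a. For the hanging bucket (downward positive): 6 × 9.81 − T = 6 a.
Adding the two equations eliminates T: 4.241 = 18.7 a, so a = 0.2268 m/s².
Then from the hanging bucket's equation, T = 6 × (9.81 − 0.2268) = 57.499 N.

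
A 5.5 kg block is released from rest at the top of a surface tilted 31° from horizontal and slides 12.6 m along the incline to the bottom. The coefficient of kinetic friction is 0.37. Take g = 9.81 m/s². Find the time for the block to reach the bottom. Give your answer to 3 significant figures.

The weight component along the incline is mg sin 31° = 27.789 N and the normal force is N = mg cos 31° = 46.248 N.
Friction up the slope is f = μN = 0.37 × 46.248 = 17.112 N, so the net downslope force is 27.789 − 17.112 = 10.677 N and a = 10.677 / 5.5 = 1.9413 m/s².
Starting from rest, L = ½at², so t = √(2L/a) = √(2 × 12.6 / 1.9413) = 3.6029 s.

3.60 s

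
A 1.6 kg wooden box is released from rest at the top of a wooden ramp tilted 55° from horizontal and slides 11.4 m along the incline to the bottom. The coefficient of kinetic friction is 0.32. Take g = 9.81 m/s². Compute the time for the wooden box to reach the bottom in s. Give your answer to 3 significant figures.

1.91 s

The weight component along the incline is mg sin 55° = 12.857 N and the normal force is N = mg cos 55° = 9.003 N.
Friction up the slope is f = μN = 0.32 × 9.003 = 2.881 N, so the net downslope force is 12.857 − 2.881 = 9.976 N and a = 9.976 / 1.6 = 6.2350 m/s².
Starting from rest, L = ½at², so t = √(2L/a) = √(2 × 11.4 / 6.2350) = 1.9123 s.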